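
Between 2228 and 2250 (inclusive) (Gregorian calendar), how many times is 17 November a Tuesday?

Track 17 November's weekday year by year (advancing +1, or +2 across a Feb 29):
  2228: Mon  2229: Tue (+1) ✓  2230: Wed (+1)  2231: Thu (+1)  2232: Sat (+2)
  2233: Sun (+1)  2234: Mon (+1)  2235: Tue (+1) ✓  2236: Thu (+2)  2237: Fri (+1)
  2238: Sat (+1)  2239: Sun (+1)  2240: Tue (+2) ✓  2241: Wed (+1)  2242: Thu (+1)
  2243: Fri (+1)  2244: Sun (+2)  2245: Mon (+1)  2246: Tue (+1) ✓  2247: Wed (+1)
  2248: Fri (+2)  2249: Sat (+1)  2250: Sun (+1)
Tuesday years: 2229, 2235, 2240, 2246 — 4 in total.

4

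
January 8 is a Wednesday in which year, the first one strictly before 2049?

From one year to the next, a fixed date's weekday advances by 1, or by 2 when a Feb 29 lies between the two dates.
2049: January 8 is Friday.
2048: Wednesday (−2)
January 8 falls on a Wednesday in 2048.

2048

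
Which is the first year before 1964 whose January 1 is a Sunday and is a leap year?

1956

Jan 1 advances by 2 weekdays after a leap year and by 1 after a common year.
1964: Jan 1 is Wednesday (leap).
1963: Tuesday
1962: Monday
1961: Sunday
1960: Friday (leap)
1959: Thursday
1958: Wednesday
1957: Tuesday
1956: Sunday (leap)
1956 begins on a Sunday and is a leap year.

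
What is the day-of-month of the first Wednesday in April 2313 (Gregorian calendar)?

April 1, 2313 is a Tuesday, so the first Wednesday is the 2nd.
The first Wednesday is 2 + 0 = 2.

2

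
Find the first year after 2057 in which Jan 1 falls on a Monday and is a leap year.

Jan 1 advances by 2 weekdays after a leap year and by 1 after a common year.
2057: Jan 1 is Monday.
2058: Tuesday
2059: Wednesday
2060: Thursday (leap)
2061: Saturday
2062: Sunday
2063: Monday
2064: Tuesday (leap)
2065: Thursday
2066: Friday
2067: Saturday
2068: Sunday (leap)
2069: Tuesday
2070: Wednesday
2071: Thursday
2072: Friday (leap)
2073: Sunday
2074: Monday
2075: Tuesday
2076: Wednesday (leap)
2077: Friday
2078: Saturday
2079: Sunday
2080: Monday (leap)
2080 begins on a Monday and is a leap year.

2080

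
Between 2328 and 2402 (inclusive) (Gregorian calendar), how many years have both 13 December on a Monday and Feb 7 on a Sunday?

8

Check each year's weekday for 13 December and Feb 7:
  2328: Thu/Tue  2329: Fri/Thu  2330: Sat/Fri  2331: Sun/Sat  2332: Tue/Sun  2333: Wed/Tue  2334: Thu/Wed  2335: Fri/Thu  2336: Sun/Fri  2337: Mon/Sun ✓  2338: Tue/Mon  2339: Wed/Tue  2340: Fri/Wed  2341: Sat/Fri  …(47 more)…  2389: Wed/Tue  2390: Thu/Wed  2391: Fri/Thu  2392: Sun/Fri  2393: Mon/Sun ✓  2394: Tue/Mon  2395: Wed/Tue  2396: Fri/Wed  2397: Sat/Fri  2398: Sun/Sat  2399: Mon/Sun ✓  2400: Wed/Mon  2401: Thu/Wed  2402: Fri/Thu
Both conditions hold in: 2337, 2343, 2354, 2365, 2371, 2382, 2393, 2399 — 8.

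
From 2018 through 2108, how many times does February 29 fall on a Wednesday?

Leap years in 2018–2108: 22 of them.
Feb 29 weekday advances by 5 (mod 7) from one leap year to the next four years later (or differs when a century non-leap intervenes).
Leap-day weekdays: 2020:Sat 2024:Thu 2028:Tue 2032:Sun 2036:Fri 2040:Wed✓ 2044:Mon 2048:Sat 2052:Thu 2056:Tue 2060:Sun 2064:Fri 2068:Wed✓ 2072:Mon 2076:Sat 2080:Thu 2084:Tue 2088:Sun 2092:Fri 2096:Wed✓ 2104:Fri 2108:Wed✓
Wednesday: 2040, 2068, 2096, 2108 → 4.

4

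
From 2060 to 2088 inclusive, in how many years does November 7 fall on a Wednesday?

Track November 7's weekday year by year (advancing +1, or +2 across a Feb 29):
  2060: Sun  2061: Mon (+1)  2062: Tue (+1)  2063: Wed (+1) ✓  2064: Fri (+2)
  2065: Sat (+1)  2066: Sun (+1)  2067: Mon (+1)  2068: Wed (+2) ✓  2069: Thu (+1)
  2070: Fri (+1)  2071: Sat (+1)  2072: Mon (+2)  2073: Tue (+1)  2074: Wed (+1) ✓
  2075: Thu (+1)  2076: Sat (+2)  2077: Sun (+1)  2078: Mon (+1)  2079: Tue (+1)
  2080: Thu (+2)  2081: Fri (+1)  2082: Sat (+1)  2083: Sun (+1)  2084: Tue (+2)
  2085: Wed (+1) ✓  2086: Thu (+1)  2087: Fri (+1)  2088: Sun (+2)
Wednesday years: 2063, 2068, 2074, 2085 — 4 in total.

4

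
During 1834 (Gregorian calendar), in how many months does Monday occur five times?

4

A month of length L has five Mondays iff its first Monday is on day ≤ L−28 (so day 1–3 in a 31-day month, 1–2 in a 30-day month, day 1 in a leap February).
Checking each month of 1834: Jan starts Wed (31d); Feb starts Sat (28d); Mar starts Sat (31d) ✓; Apr starts Tue (30d); May starts Thu (31d); Jun starts Sun (30d) ✓; Jul starts Tue (31d); Aug starts Fri (31d); Sep starts Mon (30d) ✓; Oct starts Wed (31d); Nov starts Sat (30d); Dec starts Mon (31d) ✓.
Five-Monday months: March, June, September, December → 4.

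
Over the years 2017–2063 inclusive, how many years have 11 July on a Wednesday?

Track 11 July's weekday year by year (advancing +1, or +2 across a Feb 29):
  2017: Tue  2018: Wed (+1) ✓  2019: Thu (+1)  2020: Sat (+2)  2021: Sun (+1)
  2022: Mon (+1)  2023: Tue (+1)  2024: Thu (+2)  2025: Fri (+1)  2026: Sat (+1)
  2027: Sun (+1)  2028: Tue (+2)  2029: Wed (+1) ✓  2030: Thu (+1)  … (19 more years) …
  2050: Mon (+1)  2051: Tue (+1)  2052: Thu (+2)  2053: Fri (+1)  2054: Sat (+1)
  2055: Sun (+1)  2056: Tue (+2)  2057: Wed (+1) ✓  2058: Thu (+1)  2059: Fri (+1)
  2060: Sun (+2)  2061: Mon (+1)  2062: Tue (+1)  2063: Wed (+1) ✓
Wednesday years: 2018, 2029, 2035, 2040, 2046, 2057, 2063 — 7 in total.

7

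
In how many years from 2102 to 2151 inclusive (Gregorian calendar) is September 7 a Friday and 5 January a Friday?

Check each year's weekday for September 7 and 5 January:
  2102: Thu/Thu  2103: Fri/Fri ✓  2104: Sun/Sat  2105: Mon/Mon  2106: Tue/Tue  2107: Wed/Wed  2108: Fri/Thu  2109: Sat/Sat  2110: Sun/Sun  2111: Mon/Mon  2112: Wed/Tue  2113: Thu/Thu  2114: Fri/Fri ✓  2115: Sat/Sat  …(22 more)…  2138: Sun/Sun  2139: Mon/Mon  2140: Wed/Tue  2141: Thu/Thu  2142: Fri/Fri ✓  2143: Sat/Sat  2144: Mon/Sun  2145: Tue/Tue  2146: Wed/Wed  2147: Thu/Thu  2148: Sat/Fri  2149: Sun/Sun  2150: Mon/Mon  2151: Tue/Tue
Both conditions hold in: 2103, 2114, 2125, 2131, 2142 — 5.

5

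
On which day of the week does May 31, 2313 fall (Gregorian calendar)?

Saturday

January 1, 2313 is a Wednesday.
May 31 is day 151 of the year, i.e. 150 days after Jan 1.
150 mod 7 = 3, so advance 3 weekdays from Wednesday: Saturday.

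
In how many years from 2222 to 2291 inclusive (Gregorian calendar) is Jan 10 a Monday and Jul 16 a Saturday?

8

Check each year's weekday for Jan 10 and Jul 16:
  2222: Thu/Tue  2223: Fri/Wed  2224: Sat/Fri  2225: Mon/Sat ✓  2226: Tue/Sun  2227: Wed/Mon  2228: Thu/Wed  2229: Sat/Thu  2230: Sun/Fri  2231: Mon/Sat ✓  2232: Tue/Mon  2233: Thu/Tue  2234: Fri/Wed  2235: Sat/Thu  …(42 more)…  2278: Thu/Tue  2279: Fri/Wed  2280: Sat/Fri  2281: Mon/Sat ✓  2282: Tue/Sun  2283: Wed/Mon  2284: Thu/Wed  2285: Sat/Thu  2286: Sun/Fri  2287: Mon/Sat ✓  2288: Tue/Mon  2289: Thu/Tue  2290: Fri/Wed  2291: Sat/Thu
Both conditions hold in: 2225, 2231, 2242, 2253, 2259, 2270, 2281, 2287 — 8.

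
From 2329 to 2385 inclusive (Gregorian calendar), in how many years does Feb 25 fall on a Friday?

Track Feb 25's weekday year by year (advancing +1, or +2 across a Feb 29):
  2329: Mon  2330: Tue (+1)  2331: Wed (+1)  2332: Thu (+1)  2333: Sat (+2)
  2334: Sun (+1)  2335: Mon (+1)  2336: Tue (+1)  2337: Thu (+2)  2338: Fri (+1) ✓
  2339: Sat (+1)  2340: Sun (+1)  2341: Tue (+2)  2342: Wed (+1)  … (29 more years) …
  2372: Fri (+1) ✓  2373: Sun (+2)  2374: Mon (+1)  2375: Tue (+1)  2376: Wed (+1)
  2377: Fri (+2) ✓  2378: Sat (+1)  2379: Sun (+1)  2380: Mon (+1)  2381: Wed (+2)
  2382: Thu (+1)  2383: Fri (+1) ✓  2384: Sat (+1)  2385: Mon (+2)
Friday years: 2338, 2344, 2349, 2355, 2366, 2372, 2377, 2383 — 8 in total.

8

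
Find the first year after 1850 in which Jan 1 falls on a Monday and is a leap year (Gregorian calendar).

1872

Jan 1 advances by 2 weekdays after a leap year and by 1 after a common year.
1850: Jan 1 is Tuesday.
1851: Wednesday
1852: Thursday (leap)
1853: Saturday
1854: Sunday
1855: Monday
1856: Tuesday (leap)
1857: Thursday
1858: Friday
1859: Saturday
1860: Sunday (leap)
1861: Tuesday
1862: Wednesday
1863: Thursday
1864: Friday (leap)
1865: Sunday
1866: Monday
1867: Tuesday
1868: Wednesday (leap)
1869: Friday
1870: Saturday
1871: Sunday
1872: Monday (leap)
1872 begins on a Monday and is a leap year.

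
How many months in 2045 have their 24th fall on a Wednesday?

Check the 24th of each month of 2045: Jan 24: Tue, Feb 24: Fri, Mar 24: Fri, Apr 24: Mon, May 24: Wed, Jun 24: Sat, Jul 24: Mon, Aug 24: Thu, Sep 24: Sun, Oct 24: Tue, Nov 24: Fri, Dec 24: Sun.
Wednesday occurs in May — 1 month.

1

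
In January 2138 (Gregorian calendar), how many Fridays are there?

5

January 2138 has 31 days and begins on Wednesday.
The first Friday is January 3.
Fridays fall on 3, 10, 17, 24, 31 — that's 5.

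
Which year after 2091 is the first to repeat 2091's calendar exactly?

2103

Two years share a calendar iff Jan 1 falls on the same weekday and both are leap or both are common. 2091: Jan 1 is Monday, common year.
2092: Jan 1 Tuesday, leap
2093: Jan 1 Thursday, common
2094: Jan 1 Friday, common
2095: Jan 1 Saturday, common
2096: Jan 1 Sunday, leap
2097: Jan 1 Tuesday, common
2098: Jan 1 Wednesday, common
2099: Jan 1 Thursday, common
2100: Jan 1 Friday, common
2101: Jan 1 Saturday, common
2102: Jan 1 Sunday, common
2103: Jan 1 Monday, common
2103 matches on both conditions.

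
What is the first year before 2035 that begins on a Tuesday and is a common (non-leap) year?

2030

Jan 1 advances by 2 weekdays after a leap year and by 1 after a common year.
2035: Jan 1 is Monday.
2034: Sunday
2033: Saturday
2032: Thursday (leap)
2031: Wednesday
2030: Tuesday
2030 begins on a Tuesday and is a common year.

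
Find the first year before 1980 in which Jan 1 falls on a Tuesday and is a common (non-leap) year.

Jan 1 advances by 2 weekdays after a leap year and by 1 after a common year.
1980: Jan 1 is Tuesday (leap).
1979: Monday
1978: Sunday
1977: Saturday
1976: Thursday (leap)
1975: Wednesday
1974: Tuesday
1974 begins on a Tuesday and is a common year.

1974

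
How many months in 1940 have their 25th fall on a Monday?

2

Check the 25th of each month of 1940: Jan 25: Thu, Feb 25: Sun, Mar 25: Mon, Apr 25: Thu, May 25: Sat, Jun 25: Tue, Jul 25: Thu, Aug 25: Sun, Sep 25: Wed, Oct 25: Fri, Nov 25: Mon, Dec 25: Wed.
Monday occurs in March, November — 2 months.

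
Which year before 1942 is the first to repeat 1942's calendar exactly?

Two years share a calendar iff Jan 1 falls on the same weekday and both are leap or both are common. 1942: Jan 1 is Thursday, common year.
1941: Jan 1 Wednesday, common
1940: Jan 1 Monday, leap
1939: Jan 1 Sunday, common
1938: Jan 1 Saturday, common
1937: Jan 1 Friday, common
1936: Jan 1 Wednesday, leap
1935: Jan 1 Tuesday, common
1934: Jan 1 Monday, common
1933: Jan 1 Sunday, common
1932: Jan 1 Friday, leap
1931: Jan 1 Thursday, common
1931 matches on both conditions.

1931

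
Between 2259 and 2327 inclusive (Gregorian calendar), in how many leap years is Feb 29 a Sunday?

2

Leap years in 2259–2327: 16 of them.
Feb 29 weekday advances by 5 (mod 7) from one leap year to the next four years later (or differs when a century non-leap intervenes).
Leap-day weekdays: 2260:Wed 2264:Mon 2268:Sat 2272:Thu 2276:Tue 2280:Sun✓ 2284:Fri 2288:Wed 2292:Mon 2296:Sat 2304:Mon 2308:Sat 2312:Thu 2316:Tue 2320:Sun✓ 2324:Fri
Sunday: 2280, 2320 → 2.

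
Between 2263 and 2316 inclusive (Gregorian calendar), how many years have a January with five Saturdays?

January has 31 days; it has five Saturdays when Saturday falls among the first (month-length − 28) days — i.e. when January 1 is one of Saturday/Friday/Thursday.
January 1 by year: 2263:Thu✓ 2264:Fri✓ 2265:Sun 2266:Mon 2267:Tue 2268:Wed 2269:Fri✓ 2270:Sat✓ 2271:Sun 2272:Mon 2273:Wed 2274:Thu✓ 2275:Fri✓ 2276:Sat✓ 2277:Mon …(24 more)… 2302:Wed 2303:Thu✓ 2304:Fri✓ 2305:Sun 2306:Mon 2307:Tue 2308:Wed 2309:Fri✓ 2310:Sat✓ 2311:Sun 2312:Mon 2313:Wed 2314:Thu✓ 2315:Fri✓ 2316:Sat✓
Years with five Saturdays: 2263, 2264, 2269, 2270, 2274, 2275, 2276, 2280, 2281, 2285, 2286, 2287, 2291, 2292, 2297, 2298, 2303, 2304, 2309, 2310, 2314, 2315, 2316 → 23.

23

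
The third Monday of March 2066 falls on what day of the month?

15

March 1, 2066 is a Monday, so the first Monday is the 1st.
The third Monday is 1 + 14 = 15.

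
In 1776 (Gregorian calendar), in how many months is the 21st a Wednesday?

2

Check the 21st of each month of 1776: Jan 21: Sun, Feb 21: Wed, Mar 21: Thu, Apr 21: Sun, May 21: Tue, Jun 21: Fri, Jul 21: Sun, Aug 21: Wed, Sep 21: Sat, Oct 21: Mon, Nov 21: Thu, Dec 21: Sat.
Wednesday occurs in February, August — 2 months.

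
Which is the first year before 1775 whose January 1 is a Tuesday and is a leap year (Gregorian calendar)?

Jan 1 advances by 2 weekdays after a leap year and by 1 after a common year.
1775: Jan 1 is Sunday.
1774: Saturday
1773: Friday
1772: Wednesday (leap)
1771: Tuesday
1770: Monday
1769: Sunday
1768: Friday (leap)
1767: Thursday
1766: Wednesday
1765: Tuesday
1764: Sunday (leap)
1763: Saturday
1762: Friday
1761: Thursday
1760: Tuesday (leap)
1760 begins on a Tuesday and is a leap year.

1760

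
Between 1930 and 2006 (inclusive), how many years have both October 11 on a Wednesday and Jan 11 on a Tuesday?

Check each year's weekday for October 11 and Jan 11:
  1930: Sat/Sat  1931: Sun/Sun  1932: Tue/Mon  1933: Wed/Wed  1934: Thu/Thu  1935: Fri/Fri  1936: Sun/Sat  1937: Mon/Mon  1938: Tue/Tue  1939: Wed/Wed  1940: Fri/Thu  1941: Sat/Sat  1942: Sun/Sun  1943: Mon/Mon  …(49 more)…  1993: Mon/Mon  1994: Tue/Tue  1995: Wed/Wed  1996: Fri/Thu  1997: Sat/Sat  1998: Sun/Sun  1999: Mon/Mon  2000: Wed/Tue ✓  2001: Thu/Thu  2002: Fri/Fri  2003: Sat/Sat  2004: Mon/Sun  2005: Tue/Tue  2006: Wed/Wed
Both conditions hold in: 1944, 1972, 2000 — 3.

3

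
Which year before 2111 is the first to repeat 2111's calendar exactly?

Two years share a calendar iff Jan 1 falls on the same weekday and both are leap or both are common. 2111: Jan 1 is Thursday, common year.
2110: Jan 1 Wednesday, common
2109: Jan 1 Tuesday, common
2108: Jan 1 Sunday, leap
2107: Jan 1 Saturday, common
2106: Jan 1 Friday, common
2105: Jan 1 Thursday, common
2105 matches on both conditions.

2105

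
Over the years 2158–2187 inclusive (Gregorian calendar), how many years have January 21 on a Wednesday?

4

Track January 21's weekday year by year (advancing +1, or +2 across a Feb 29):
  2158: Sat  2159: Sun (+1)  2160: Mon (+1)  2161: Wed (+2) ✓  2162: Thu (+1)
  2163: Fri (+1)  2164: Sat (+1)  2165: Mon (+2)  2166: Tue (+1)  2167: Wed (+1) ✓
  2168: Thu (+1)  2169: Sat (+2)  2170: Sun (+1)  2171: Mon (+1)  2172: Tue (+1)
  2173: Thu (+2)  2174: Fri (+1)  2175: Sat (+1)  2176: Sun (+1)  2177: Tue (+2)
  2178: Wed (+1) ✓  2179: Thu (+1)  2180: Fri (+1)  2181: Sun (+2)  2182: Mon (+1)
  2183: Tue (+1)  2184: Wed (+1) ✓  2185: Fri (+2)  2186: Sat (+1)  2187: Sun (+1)
Wednesday years: 2161, 2167, 2178, 2184 — 4 in total.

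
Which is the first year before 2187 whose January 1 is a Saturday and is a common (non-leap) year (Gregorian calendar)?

Jan 1 advances by 2 weekdays after a leap year and by 1 after a common year.
2187: Jan 1 is Monday.
2186: Sunday
2185: Saturday
2185 begins on a Saturday and is a common year.

2185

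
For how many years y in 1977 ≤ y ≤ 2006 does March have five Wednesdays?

14

March has 31 days; it has five Wednesdays when Wednesday falls among the first (month-length − 28) days — i.e. when March 1 is one of Wednesday/Tuesday/Monday.
March 1 by year: 1977:Tue✓ 1978:Wed✓ 1979:Thu 1980:Sat 1981:Sun 1982:Mon✓ 1983:Tue✓ 1984:Thu 1985:Fri 1986:Sat 1987:Sun 1988:Tue✓ 1989:Wed✓ 1990:Thu 1991:Fri 1992:Sun 1993:Mon✓ 1994:Tue✓ 1995:Wed✓ 1996:Fri 1997:Sat 1998:Sun 1999:Mon✓ 2000:Wed✓ 2001:Thu 2002:Fri 2003:Sat 2004:Mon✓ 2005:Tue✓ 2006:Wed✓
Years with five Wednesdays: 1977, 1978, 1982, 1983, 1988, 1989, 1993, 1994, 1995, 1999, 2000, 2004, 2005, 2006 → 14.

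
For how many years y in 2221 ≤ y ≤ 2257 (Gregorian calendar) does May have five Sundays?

15

May has 31 days; it has five Sundays when Sunday falls among the first (month-length − 28) days — i.e. when May 1 is one of Sunday/Saturday/Friday.
May 1 by year: 2221:Tue 2222:Wed 2223:Thu 2224:Sat✓ 2225:Sun✓ 2226:Mon 2227:Tue 2228:Thu 2229:Fri✓ 2230:Sat✓ 2231:Sun✓ 2232:Tue 2233:Wed 2234:Thu 2235:Fri✓ …(7 more)… 2243:Mon 2244:Wed 2245:Thu 2246:Fri✓ 2247:Sat✓ 2248:Mon 2249:Tue 2250:Wed 2251:Thu 2252:Sat✓ 2253:Sun✓ 2254:Mon 2255:Tue 2256:Thu 2257:Fri✓
Years with five Sundays: 2224, 2225, 2229, 2230, 2231, 2235, 2236, 2240, 2241, 2242, 2246, 2247, 2252, 2253, 2257 → 15.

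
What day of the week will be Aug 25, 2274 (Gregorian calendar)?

January 1, 2274 is a Thursday.
August 25 is day 237 of the year, i.e. 236 days after Jan 1.
236 mod 7 = 5, so advance 5 weekdays from Thursday: Tuesday.

Tuesday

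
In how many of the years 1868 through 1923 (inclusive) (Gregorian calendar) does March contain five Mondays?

March has 31 days; it has five Mondays when Monday falls among the first (month-length − 28) days — i.e. when March 1 is one of Monday/Sunday/Saturday.
March 1 by year: 1868:Sun✓ 1869:Mon✓ 1870:Tue 1871:Wed 1872:Fri 1873:Sat✓ 1874:Sun✓ 1875:Mon✓ 1876:Wed 1877:Thu 1878:Fri 1879:Sat✓ 1880:Mon✓ 1881:Tue 1882:Wed …(26 more)… 1909:Mon✓ 1910:Tue 1911:Wed 1912:Fri 1913:Sat✓ 1914:Sun✓ 1915:Mon✓ 1916:Wed 1917:Thu 1918:Fri 1919:Sat✓ 1920:Mon✓ 1921:Tue 1922:Wed 1923:Thu
Years with five Mondays: 1868, 1869, 1873, 1874, 1875, 1879, 1880, 1884, 1885, 1886, 1890, 1891, 1896, 1897, 1902, 1903, 1908, 1909, 1913, 1914, 1915, 1919, 1920 → 23.

23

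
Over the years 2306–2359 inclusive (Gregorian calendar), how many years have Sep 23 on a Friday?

Track Sep 23's weekday year by year (advancing +1, or +2 across a Feb 29):
  2306: Sun  2307: Mon (+1)  2308: Wed (+2)  2309: Thu (+1)  2310: Fri (+1) ✓
  2311: Sat (+1)  2312: Mon (+2)  2313: Tue (+1)  2314: Wed (+1)  2315: Thu (+1)
  2316: Sat (+2)  2317: Sun (+1)  2318: Mon (+1)  2319: Tue (+1)  … (26 more years) …
  2346: Mon (+1)  2347: Tue (+1)  2348: Thu (+2)  2349: Fri (+1) ✓  2350: Sat (+1)
  2351: Sun (+1)  2352: Tue (+2)  2353: Wed (+1)  2354: Thu (+1)  2355: Fri (+1) ✓
  2356: Sun (+2)  2357: Mon (+1)  2358: Tue (+1)  2359: Wed (+1)
Friday years: 2310, 2321, 2327, 2332, 2338, 2349, 2355 — 7 in total.

7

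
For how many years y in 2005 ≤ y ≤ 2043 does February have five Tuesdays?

1

February has 28 days (29 in leap years); it has five Tuesdays when Tuesday falls among the first (month-length − 28) days — i.e. when February 1 is Tuesday in a leap year (never in a common year).
February 1 by year: 2005:Tue 2006:Wed 2007:Thu 2008:Fri 2009:Sun 2010:Mon 2011:Tue 2012:Wed 2013:Fri 2014:Sat 2015:Sun 2016:Mon 2017:Wed 2018:Thu 2019:Fri …(9 more)… 2029:Thu 2030:Fri 2031:Sat 2032:Sun 2033:Tue 2034:Wed 2035:Thu 2036:Fri 2037:Sun 2038:Mon 2039:Tue 2040:Wed 2041:Fri 2042:Sat 2043:Sun
Years with five Tuesdays: 2028 → 1.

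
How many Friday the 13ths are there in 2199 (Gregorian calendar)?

2

Check the 13th of each month of 2199: Jan 13: Sun, Feb 13: Wed, Mar 13: Wed, Apr 13: Sat, May 13: Mon, Jun 13: Thu, Jul 13: Sat, Aug 13: Tue, Sep 13: Fri, Oct 13: Sun, Nov 13: Wed, Dec 13: Fri.
Friday occurs in September, December — 2 months.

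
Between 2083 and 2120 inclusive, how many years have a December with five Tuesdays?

December has 31 days; it has five Tuesdays when Tuesday falls among the first (month-length − 28) days — i.e. when December 1 is one of Tuesday/Monday/Sunday.
December 1 by year: 2083:Wed 2084:Fri 2085:Sat 2086:Sun✓ 2087:Mon✓ 2088:Wed 2089:Thu 2090:Fri 2091:Sat 2092:Mon✓ 2093:Tue✓ 2094:Wed 2095:Thu 2096:Sat 2097:Sun✓ …(8 more)… 2106:Wed 2107:Thu 2108:Sat 2109:Sun✓ 2110:Mon✓ 2111:Tue✓ 2112:Thu 2113:Fri 2114:Sat 2115:Sun✓ 2116:Tue✓ 2117:Wed 2118:Thu 2119:Fri 2120:Sun✓
Years with five Tuesdays: 2086, 2087, 2092, 2093, 2097, 2098, 2099, 2104, 2105, 2109, 2110, 2111, 2115, 2116, 2120 → 15.

15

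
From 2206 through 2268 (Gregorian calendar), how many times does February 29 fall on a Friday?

2

Leap years in 2206–2268: 16 of them.
Feb 29 weekday advances by 5 (mod 7) from one leap year to the next four years later (or differs when a century non-leap intervenes).
Leap-day weekdays: 2208:Mon 2212:Sat 2216:Thu 2220:Tue 2224:Sun 2228:Fri✓ 2232:Wed 2236:Mon 2240:Sat 2244:Thu 2248:Tue 2252:Sun 2256:Fri✓ 2260:Wed 2264:Mon 2268:Sat
Friday: 2228, 2256 → 2.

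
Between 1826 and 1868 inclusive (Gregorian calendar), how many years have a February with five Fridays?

2

February has 28 days (29 in leap years); it has five Fridays when Friday falls among the first (month-length − 28) days — i.e. when February 1 is Friday in a leap year (never in a common year).
February 1 by year: 1826:Wed 1827:Thu 1828:Fri✓ 1829:Sun 1830:Mon 1831:Tue 1832:Wed 1833:Fri 1834:Sat 1835:Sun 1836:Mon 1837:Wed 1838:Thu 1839:Fri 1840:Sat …(13 more)… 1854:Wed 1855:Thu 1856:Fri✓ 1857:Sun 1858:Mon 1859:Tue 1860:Wed 1861:Fri 1862:Sat 1863:Sun 1864:Mon 1865:Wed 1866:Thu 1867:Fri 1868:Sat
Years with five Fridays: 1828, 1856 → 2.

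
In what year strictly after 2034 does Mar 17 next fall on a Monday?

2036

From one year to the next, a fixed date's weekday advances by 1, or by 2 when a Feb 29 lies between the two dates.
2034: March 17 is Friday.
2035: Saturday (+1)
2036: Monday (+2)
Mar 17 falls on a Monday in 2036.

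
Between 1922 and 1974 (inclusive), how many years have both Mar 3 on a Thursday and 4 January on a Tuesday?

Check each year's weekday for Mar 3 and 4 January:
  1922: Fri/Wed  1923: Sat/Thu  1924: Mon/Fri  1925: Tue/Sun  1926: Wed/Mon  1927: Thu/Tue ✓  1928: Sat/Wed  1929: Sun/Fri  1930: Mon/Sat  1931: Tue/Sun  1932: Thu/Mon  1933: Fri/Wed  1934: Sat/Thu  1935: Sun/Fri  …(25 more)…  1961: Fri/Wed  1962: Sat/Thu  1963: Sun/Fri  1964: Tue/Sat  1965: Wed/Mon  1966: Thu/Tue ✓  1967: Fri/Wed  1968: Sun/Thu  1969: Mon/Sat  1970: Tue/Sun  1971: Wed/Mon  1972: Fri/Tue  1973: Sat/Thu  1974: Sun/Fri
Both conditions hold in: 1927, 1938, 1949, 1955, 1966 — 5.

5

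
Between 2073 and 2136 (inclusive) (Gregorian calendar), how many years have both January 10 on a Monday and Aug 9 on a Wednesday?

2

Check each year's weekday for January 10 and Aug 9:
  2073: Tue/Wed  2074: Wed/Thu  2075: Thu/Fri  2076: Fri/Sun  2077: Sun/Mon  2078: Mon/Tue  2079: Tue/Wed  2080: Wed/Fri  2081: Fri/Sat  2082: Sat/Sun  2083: Sun/Mon  2084: Mon/Wed ✓  2085: Wed/Thu  2086: Thu/Fri  …(36 more)…  2123: Sun/Mon  2124: Mon/Wed ✓  2125: Wed/Thu  2126: Thu/Fri  2127: Fri/Sat  2128: Sat/Mon  2129: Mon/Tue  2130: Tue/Wed  2131: Wed/Thu  2132: Thu/Sat  2133: Sat/Sun  2134: Sun/Mon  2135: Mon/Tue  2136: Tue/Thu
Both conditions hold in: 2084, 2124 — 2.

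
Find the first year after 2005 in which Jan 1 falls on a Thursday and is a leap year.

2032

Jan 1 advances by 2 weekdays after a leap year and by 1 after a common year.
2005: Jan 1 is Saturday.
2006: Sunday
2007: Monday
2008: Tuesday (leap)
2009: Thursday
2010: Friday
2011: Saturday
2012: Sunday (leap)
2013: Tuesday
2014: Wednesday
2015: Thursday
2016: Friday (leap)
2017: Sunday
2018: Monday
2019: Tuesday
2020: Wednesday (leap)
2021: Friday
2022: Saturday
2023: Sunday
2024: Monday (leap)
2025: Wednesday
2026: Thursday
2027: Friday
2028: Saturday (leap)
2029: Monday
2030: Tuesday
2031: Wednesday
2032: Thursday (leap)
2032 begins on a Thursday and is a leap year.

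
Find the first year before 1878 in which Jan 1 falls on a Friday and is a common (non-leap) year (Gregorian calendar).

1875

Jan 1 advances by 2 weekdays after a leap year and by 1 after a common year.
1878: Jan 1 is Tuesday.
1877: Monday
1876: Saturday (leap)
1875: Friday
1875 begins on a Friday and is a common year.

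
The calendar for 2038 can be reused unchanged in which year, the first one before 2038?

2027

Two years share a calendar iff Jan 1 falls on the same weekday and both are leap or both are common. 2038: Jan 1 is Friday, common year.
2037: Jan 1 Thursday, common
2036: Jan 1 Tuesday, leap
2035: Jan 1 Monday, common
2034: Jan 1 Sunday, common
2033: Jan 1 Saturday, common
2032: Jan 1 Thursday, leap
2031: Jan 1 Wednesday, common
2030: Jan 1 Tuesday, common
2029: Jan 1 Monday, common
2028: Jan 1 Saturday, leap
2027: Jan 1 Friday, common
2027 matches on both conditions.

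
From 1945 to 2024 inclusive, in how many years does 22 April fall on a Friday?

Track 22 April's weekday year by year (advancing +1, or +2 across a Feb 29):
  1945: Sun  1946: Mon (+1)  1947: Tue (+1)  1948: Thu (+2)  1949: Fri (+1) ✓
  1950: Sat (+1)  1951: Sun (+1)  1952: Tue (+2)  1953: Wed (+1)  1954: Thu (+1)
  1955: Fri (+1) ✓  1956: Sun (+2)  1957: Mon (+1)  1958: Tue (+1)  … (52 more years) …
  2011: Fri (+1) ✓  2012: Sun (+2)  2013: Mon (+1)  2014: Tue (+1)  2015: Wed (+1)
  2016: Fri (+2) ✓  2017: Sat (+1)  2018: Sun (+1)  2019: Mon (+1)  2020: Wed (+2)
  2021: Thu (+1)  2022: Fri (+1) ✓  2023: Sat (+1)  2024: Mon (+2)
Friday years: 1949, 1955, 1960, 1966, 1977, 1983, 1988, 1994, 2005, 2011, 2016, 2022 — 12 in total.

12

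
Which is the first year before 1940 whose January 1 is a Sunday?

1939

Jan 1 advances by 2 weekdays after a leap year and by 1 after a common year.
1940: Jan 1 is Monday (leap).
1939: Sunday
1939 begins on a Sunday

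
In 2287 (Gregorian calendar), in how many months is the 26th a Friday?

Check the 26th of each month of 2287: Jan 26: Wed, Feb 26: Sat, Mar 26: Sat, Apr 26: Tue, May 26: Thu, Jun 26: Sun, Jul 26: Tue, Aug 26: Fri, Sep 26: Mon, Oct 26: Wed, Nov 26: Sat, Dec 26: Mon.
Friday occurs in August — 1 month.

1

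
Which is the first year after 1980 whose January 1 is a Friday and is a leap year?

Jan 1 advances by 2 weekdays after a leap year and by 1 after a common year.
1980: Jan 1 is Tuesday (leap).
1981: Thursday
1982: Friday
1983: Saturday
1984: Sunday (leap)
1985: Tuesday
1986: Wednesday
1987: Thursday
1988: Friday (leap)
1988 begins on a Friday and is a leap year.

1988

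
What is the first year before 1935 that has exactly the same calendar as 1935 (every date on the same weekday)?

1929

Two years share a calendar iff Jan 1 falls on the same weekday and both are leap or both are common. 1935: Jan 1 is Tuesday, common year.
1934: Jan 1 Monday, common
1933: Jan 1 Sunday, common
1932: Jan 1 Friday, leap
1931: Jan 1 Thursday, common
1930: Jan 1 Wednesday, common
1929: Jan 1 Tuesday, common
1929 matches on both conditions.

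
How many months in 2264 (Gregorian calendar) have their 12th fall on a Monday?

2

Check the 12th of each month of 2264: Jan 12: Tue, Feb 12: Fri, Mar 12: Sat, Apr 12: Tue, May 12: Thu, Jun 12: Sun, Jul 12: Tue, Aug 12: Fri, Sep 12: Mon, Oct 12: Wed, Nov 12: Sat, Dec 12: Mon.
Monday occurs in September, December — 2 months.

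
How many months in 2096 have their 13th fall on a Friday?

Check the 13th of each month of 2096: Jan 13: Fri, Feb 13: Mon, Mar 13: Tue, Apr 13: Fri, May 13: Sun, Jun 13: Wed, Jul 13: Fri, Aug 13: Mon, Sep 13: Thu, Oct 13: Sat, Nov 13: Tue, Dec 13: Thu.
Friday occurs in January, April, July — 3 months.

3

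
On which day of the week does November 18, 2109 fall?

Monday

January 1, 2109 is a Tuesday.
November 18 is day 322 of the year, i.e. 321 days after Jan 1.
321 mod 7 = 6, so advance 6 weekdays from Tuesday: Monday.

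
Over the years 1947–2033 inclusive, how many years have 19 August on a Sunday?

12

Track 19 August's weekday year by year (advancing +1, or +2 across a Feb 29):
  1947: Tue  1948: Thu (+2)  1949: Fri (+1)  1950: Sat (+1)  1951: Sun (+1) ✓
  1952: Tue (+2)  1953: Wed (+1)  1954: Thu (+1)  1955: Fri (+1)  1956: Sun (+2) ✓
  1957: Mon (+1)  1958: Tue (+1)  1959: Wed (+1)  1960: Fri (+2)  … (59 more years) …
  2020: Wed (+2)  2021: Thu (+1)  2022: Fri (+1)  2023: Sat (+1)  2024: Mon (+2)
  2025: Tue (+1)  2026: Wed (+1)  2027: Thu (+1)  2028: Sat (+2)  2029: Sun (+1) ✓
  2030: Mon (+1)  2031: Tue (+1)  2032: Thu (+2)  2033: Fri (+1)
Sunday years: 1951, 1956, 1962, 1973, 1979, 1984, 1990, 2001, 2007, 2012, 2018, 2029 — 12 in total.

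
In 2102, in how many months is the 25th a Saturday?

3

Check the 25th of each month of 2102: Jan 25: Wed, Feb 25: Sat, Mar 25: Sat, Apr 25: Tue, May 25: Thu, Jun 25: Sun, Jul 25: Tue, Aug 25: Fri, Sep 25: Mon, Oct 25: Wed, Nov 25: Sat, Dec 25: Mon.
Saturday occurs in February, March, November — 3 months.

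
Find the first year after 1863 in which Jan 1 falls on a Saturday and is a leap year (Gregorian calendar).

1876

Jan 1 advances by 2 weekdays after a leap year and by 1 after a common year.
1863: Jan 1 is Thursday.
1864: Friday (leap)
1865: Sunday
1866: Monday
1867: Tuesday
1868: Wednesday (leap)
1869: Friday
1870: Saturday
1871: Sunday
1872: Monday (leap)
1873: Wednesday
1874: Thursday
1875: Friday
1876: Saturday (leap)
1876 begins on a Saturday and is a leap year.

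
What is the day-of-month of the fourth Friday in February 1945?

February 1, 1945 is a Thursday, so the first Friday is the 2nd.
The fourth Friday is 2 + 21 = 23.

23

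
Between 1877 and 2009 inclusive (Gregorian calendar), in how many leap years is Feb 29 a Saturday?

Leap years in 1877–2009: 32 of them.
Feb 29 weekday advances by 5 (mod 7) from one leap year to the next four years later (or differs when a century non-leap intervenes).
Leap-day weekdays: 1880:Sun 1884:Fri 1888:Wed 1892:Mon 1896:Sat✓ 1904:Mon 1908:Sat✓ 1912:Thu 1916:Tue 1920:Sun 1924:Fri 1928:Wed 1932:Mon …(6 more)… 1960:Mon 1964:Sat✓ 1968:Thu 1972:Tue 1976:Sun 1980:Fri 1984:Wed 1988:Mon 1992:Sat✓ 1996:Thu 2000:Tue 2004:Sun 2008:Fri
Saturday: 1896, 1908, 1936, 1964, 1992 → 5.

5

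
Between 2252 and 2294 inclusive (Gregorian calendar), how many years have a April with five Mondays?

April has 30 days; it has five Mondays when Monday falls among the first (month-length − 28) days — i.e. when April 1 is one of Monday/Sunday.
April 1 by year: 2252:Thu 2253:Fri 2254:Sat 2255:Sun✓ 2256:Tue 2257:Wed 2258:Thu 2259:Fri 2260:Sun✓ 2261:Mon✓ 2262:Tue 2263:Wed 2264:Fri 2265:Sat 2266:Sun✓ …(13 more)… 2280:Thu 2281:Fri 2282:Sat 2283:Sun✓ 2284:Tue 2285:Wed 2286:Thu 2287:Fri 2288:Sun✓ 2289:Mon✓ 2290:Tue 2291:Wed 2292:Fri 2293:Sat 2294:Sun✓
Years with five Mondays: 2255, 2260, 2261, 2266, 2267, 2272, 2277, 2278, 2283, 2288, 2289, 2294 → 12.

12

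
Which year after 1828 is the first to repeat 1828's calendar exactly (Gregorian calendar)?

Two years share a calendar iff Jan 1 falls on the same weekday and both are leap or both are common. 1828: Jan 1 is Tuesday, leap year.
1829: Jan 1 Thursday, common
1830: Jan 1 Friday, common
1831: Jan 1 Saturday, common
1832: Jan 1 Sunday, leap
1833: Jan 1 Tuesday, common
1834: Jan 1 Wednesday, common
1835: Jan 1 Thursday, common
1836: Jan 1 Friday, leap
1837: Jan 1 Sunday, common
1838: Jan 1 Monday, common
1839: Jan 1 Tuesday, common
1840: Jan 1 Wednesday, leap
1841: Jan 1 Friday, common
1842: Jan 1 Saturday, common
1843: Jan 1 Sunday, common
1844: Jan 1 Monday, leap
1845: Jan 1 Wednesday, common
1846: Jan 1 Thursday, common
1847: Jan 1 Friday, common
1848: Jan 1 Saturday, leap
1849: Jan 1 Monday, common
1850: Jan 1 Tuesday, common
1851: Jan 1 Wednesday, common
1852: Jan 1 Thursday, leap
1853: Jan 1 Saturday, common
1854: Jan 1 Sunday, common
1855: Jan 1 Monday, common
1856: Jan 1 Tuesday, leap
1856 matches on both conditions.

1856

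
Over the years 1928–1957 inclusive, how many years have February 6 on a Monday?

5

Track February 6's weekday year by year (advancing +1, or +2 across a Feb 29):
  1928: Mon ✓  1929: Wed (+2)  1930: Thu (+1)  1931: Fri (+1)  1932: Sat (+1)
  1933: Mon (+2) ✓  1934: Tue (+1)  1935: Wed (+1)  1936: Thu (+1)  1937: Sat (+2)
  1938: Sun (+1)  1939: Mon (+1) ✓  1940: Tue (+1)  1941: Thu (+2)  1942: Fri (+1)
  1943: Sat (+1)  1944: Sun (+1)  1945: Tue (+2)  1946: Wed (+1)  1947: Thu (+1)
  1948: Fri (+1)  1949: Sun (+2)  1950: Mon (+1) ✓  1951: Tue (+1)  1952: Wed (+1)
  1953: Fri (+2)  1954: Sat (+1)  1955: Sun (+1)  1956: Mon (+1) ✓  1957: Wed (+2)
Monday years: 1928, 1933, 1939, 1950, 1956 — 5 in total.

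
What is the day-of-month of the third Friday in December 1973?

21

December 1, 1973 is a Saturday, so the first Friday is the 7th.
The third Friday is 7 + 14 = 21.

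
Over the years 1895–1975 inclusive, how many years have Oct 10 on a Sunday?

Track Oct 10's weekday year by year (advancing +1, or +2 across a Feb 29):
  1895: Thu  1896: Sat (+2)  1897: Sun (+1) ✓  1898: Mon (+1)  1899: Tue (+1)
  1900: Wed (+1)  1901: Thu (+1)  1902: Fri (+1)  1903: Sat (+1)  1904: Mon (+2)
  1905: Tue (+1)  1906: Wed (+1)  1907: Thu (+1)  1908: Sat (+2)  … (53 more years) …
  1962: Wed (+1)  1963: Thu (+1)  1964: Sat (+2)  1965: Sun (+1) ✓  1966: Mon (+1)
  1967: Tue (+1)  1968: Thu (+2)  1969: Fri (+1)  1970: Sat (+1)  1971: Sun (+1) ✓
  1972: Tue (+2)  1973: Wed (+1)  1974: Thu (+1)  1975: Fri (+1)
Sunday years: 1897, 1909, 1915, 1920, 1926, 1937, 1943, 1948, 1954, 1965, 1971 — 11 in total.

11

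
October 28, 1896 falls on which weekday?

Wednesday

January 1, 1896 is a Wednesday.
October 28 is day 302 of the year, i.e. 301 days after Jan 1.
301 mod 7 = 0, so advance 0 weekdays from Wednesday: Wednesday.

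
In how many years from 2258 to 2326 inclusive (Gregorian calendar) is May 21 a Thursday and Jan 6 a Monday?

3

Check each year's weekday for May 21 and Jan 6:
  2258: Fri/Wed  2259: Sat/Thu  2260: Mon/Fri  2261: Tue/Sun  2262: Wed/Mon  2263: Thu/Tue  2264: Sat/Wed  2265: Sun/Fri  2266: Mon/Sat  2267: Tue/Sun  2268: Thu/Mon ✓  2269: Fri/Wed  2270: Sat/Thu  2271: Sun/Fri  …(41 more)…  2313: Wed/Mon  2314: Thu/Tue  2315: Fri/Wed  2316: Sun/Thu  2317: Mon/Sat  2318: Tue/Sun  2319: Wed/Mon  2320: Fri/Tue  2321: Sat/Thu  2322: Sun/Fri  2323: Mon/Sat  2324: Wed/Sun  2325: Thu/Tue  2326: Fri/Wed
Both conditions hold in: 2268, 2296, 2308 — 3.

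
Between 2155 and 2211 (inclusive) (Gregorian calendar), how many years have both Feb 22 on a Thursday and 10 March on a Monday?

0

Check each year's weekday for Feb 22 and 10 March:
  2155: Sat/Mon  2156: Sun/Wed  2157: Tue/Thu  2158: Wed/Fri  2159: Thu/Sat  2160: Fri/Mon  2161: Sun/Tue  2162: Mon/Wed  2163: Tue/Thu  2164: Wed/Sat  2165: Fri/Sun  2166: Sat/Mon  2167: Sun/Tue  2168: Mon/Thu  …(29 more)…  2198: Thu/Sat  2199: Fri/Sun  2200: Sat/Mon  2201: Sun/Tue  2202: Mon/Wed  2203: Tue/Thu  2204: Wed/Sat  2205: Fri/Sun  2206: Sat/Mon  2207: Sun/Tue  2208: Mon/Thu  2209: Wed/Fri  2210: Thu/Sat  2211: Fri/Sun
Both conditions hold in: no year — 0.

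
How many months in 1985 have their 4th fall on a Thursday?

Check the 4th of each month of 1985: Jan 4: Fri, Feb 4: Mon, Mar 4: Mon, Apr 4: Thu, May 4: Sat, Jun 4: Tue, Jul 4: Thu, Aug 4: Sun, Sep 4: Wed, Oct 4: Fri, Nov 4: Mon, Dec 4: Wed.
Thursday occurs in April, July — 2 months.

2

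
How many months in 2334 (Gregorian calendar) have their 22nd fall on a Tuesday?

Check the 22nd of each month of 2334: Jan 22: Mon, Feb 22: Thu, Mar 22: Thu, Apr 22: Sun, May 22: Tue, Jun 22: Fri, Jul 22: Sun, Aug 22: Wed, Sep 22: Sat, Oct 22: Mon, Nov 22: Thu, Dec 22: Sat.
Tuesday occurs in May — 1 month.

1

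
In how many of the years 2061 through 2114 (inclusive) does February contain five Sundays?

1

February has 28 days (29 in leap years); it has five Sundays when Sunday falls among the first (month-length − 28) days — i.e. when February 1 is Sunday in a leap year (never in a common year).
February 1 by year: 2061:Tue 2062:Wed 2063:Thu 2064:Fri 2065:Sun 2066:Mon 2067:Tue 2068:Wed 2069:Fri 2070:Sat 2071:Sun 2072:Mon 2073:Wed 2074:Thu 2075:Fri …(24 more)… 2100:Mon 2101:Tue 2102:Wed 2103:Thu 2104:Fri 2105:Sun 2106:Mon 2107:Tue 2108:Wed 2109:Fri 2110:Sat 2111:Sun 2112:Mon 2113:Wed 2114:Thu
Years with five Sundays: 2088 → 1.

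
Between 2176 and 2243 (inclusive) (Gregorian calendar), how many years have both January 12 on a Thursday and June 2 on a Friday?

Check each year's weekday for January 12 and June 2:
  2176: Fri/Sun  2177: Sun/Mon  2178: Mon/Tue  2179: Tue/Wed  2180: Wed/Fri  2181: Fri/Sat  2182: Sat/Sun  2183: Sun/Mon  2184: Mon/Wed  2185: Wed/Thu  2186: Thu/Fri ✓  2187: Fri/Sat  2188: Sat/Mon  2189: Mon/Tue  …(40 more)…  2230: Tue/Wed  2231: Wed/Thu  2232: Thu/Sat  2233: Sat/Sun  2234: Sun/Mon  2235: Mon/Tue  2236: Tue/Thu  2237: Thu/Fri ✓  2238: Fri/Sat  2239: Sat/Sun  2240: Sun/Tue  2241: Tue/Wed  2242: Wed/Thu  2243: Thu/Fri ✓
Both conditions hold in: 2186, 2197, 2209, 2215, 2226, 2237, 2243 — 7.

7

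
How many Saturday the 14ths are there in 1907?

Check the 14th of each month of 1907: Jan 14: Mon, Feb 14: Thu, Mar 14: Thu, Apr 14: Sun, May 14: Tue, Jun 14: Fri, Jul 14: Sun, Aug 14: Wed, Sep 14: Sat, Oct 14: Mon, Nov 14: Thu, Dec 14: Sat.
Saturday occurs in September, December — 2 months.

2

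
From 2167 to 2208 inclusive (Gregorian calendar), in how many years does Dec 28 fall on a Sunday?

6

Track Dec 28's weekday year by year (advancing +1, or +2 across a Feb 29):
  2167: Mon  2168: Wed (+2)  2169: Thu (+1)  2170: Fri (+1)  2171: Sat (+1)
  2172: Mon (+2)  2173: Tue (+1)  2174: Wed (+1)  2175: Thu (+1)  2176: Sat (+2)
  2177: Sun (+1) ✓  2178: Mon (+1)  2179: Tue (+1)  2180: Thu (+2)  … (14 more years) …
  2195: Mon (+1)  2196: Wed (+2)  2197: Thu (+1)  2198: Fri (+1)  2199: Sat (+1)
  2200: Sun (+1) ✓  2201: Mon (+1)  2202: Tue (+1)  2203: Wed (+1)  2204: Fri (+2)
  2205: Sat (+1)  2206: Sun (+1) ✓  2207: Mon (+1)  2208: Wed (+2)
Sunday years: 2177, 2183, 2188, 2194, 2200, 2206 — 6 in total.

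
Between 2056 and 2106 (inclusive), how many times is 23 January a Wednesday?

Track 23 January's weekday year by year (advancing +1, or +2 across a Feb 29):
  2056: Sun  2057: Tue (+2)  2058: Wed (+1) ✓  2059: Thu (+1)  2060: Fri (+1)
  2061: Sun (+2)  2062: Mon (+1)  2063: Tue (+1)  2064: Wed (+1) ✓  2065: Fri (+2)
  2066: Sat (+1)  2067: Sun (+1)  2068: Mon (+1)  2069: Wed (+2) ✓  … (23 more years) …
  2093: Fri (+2)  2094: Sat (+1)  2095: Sun (+1)  2096: Mon (+1)  2097: Wed (+2) ✓
  2098: Thu (+1)  2099: Fri (+1)  2100: Sat (+1)  2101: Sun (+1)  2102: Mon (+1)
  2103: Tue (+1)  2104: Wed (+1) ✓  2105: Fri (+2)  2106: Sat (+1)
Wednesday years: 2058, 2064, 2069, 2075, 2086, 2092, 2097, 2104 — 8 in total.

8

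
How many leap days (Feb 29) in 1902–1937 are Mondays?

Leap years in 1902–1937: 9 of them.
Feb 29 weekday advances by 5 (mod 7) from one leap year to the next four years later (or differs when a century non-leap intervenes).
Leap-day weekdays: 1904:Mon✓ 1908:Sat 1912:Thu 1916:Tue 1920:Sun 1924:Fri 1928:Wed 1932:Mon✓ 1936:Sat
Monday: 1904, 1932 → 2.

2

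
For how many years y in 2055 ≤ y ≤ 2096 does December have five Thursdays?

18

December has 31 days; it has five Thursdays when Thursday falls among the first (month-length − 28) days — i.e. when December 1 is one of Thursday/Wednesday/Tuesday.
December 1 by year: 2055:Wed✓ 2056:Fri 2057:Sat 2058:Sun 2059:Mon 2060:Wed✓ 2061:Thu✓ 2062:Fri 2063:Sat 2064:Mon 2065:Tue✓ 2066:Wed✓ 2067:Thu✓ 2068:Sat 2069:Sun …(12 more)… 2082:Tue✓ 2083:Wed✓ 2084:Fri 2085:Sat 2086:Sun 2087:Mon 2088:Wed✓ 2089:Thu✓ 2090:Fri 2091:Sat 2092:Mon 2093:Tue✓ 2094:Wed✓ 2095:Thu✓ 2096:Sat
Years with five Thursdays: 2055, 2060, 2061, 2065, 2066, 2067, 2071, 2072, 2076, 2077, 2078, 2082, 2083, 2088, 2089, 2093, 2094, 2095 → 18.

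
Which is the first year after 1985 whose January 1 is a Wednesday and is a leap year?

1992

Jan 1 advances by 2 weekdays after a leap year and by 1 after a common year.
1985: Jan 1 is Tuesday.
1986: Wednesday
1987: Thursday
1988: Friday (leap)
1989: Sunday
1990: Monday
1991: Tuesday
1992: Wednesday (leap)
1992 begins on a Wednesday and is a leap year.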